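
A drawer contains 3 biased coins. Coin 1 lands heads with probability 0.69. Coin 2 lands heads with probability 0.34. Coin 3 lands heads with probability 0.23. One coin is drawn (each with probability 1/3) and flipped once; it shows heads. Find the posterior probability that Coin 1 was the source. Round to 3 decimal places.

Posterior probability ≈ 0.548

Tabulate prior·likelihood by source: [1] prior 0.333333, lik 0.69, product 0.2300; [2] prior 0.333333, lik 0.34, product 0.1133; [3] prior 0.333333, lik 0.23, product 0.07667.
Normalizing constant = 0.42000; the posterior for Coin 1 is its product over the sum, 0.2300/0.42000 = 0.548.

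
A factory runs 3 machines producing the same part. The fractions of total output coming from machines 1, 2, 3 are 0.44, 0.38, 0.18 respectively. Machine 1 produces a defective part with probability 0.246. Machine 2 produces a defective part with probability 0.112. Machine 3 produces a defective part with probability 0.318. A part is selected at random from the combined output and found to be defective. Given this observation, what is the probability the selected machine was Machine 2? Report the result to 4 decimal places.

Tabulate prior·likelihood by source: [1] prior 0.44, lik 0.246, product 0.1082; [2] prior 0.38, lik 0.112, product 0.04256; [3] prior 0.18, lik 0.318, product 0.05724.
Normalizing constant = 0.20804; the posterior for Machine 2 is its product over the sum, 0.04256/0.20804 = 0.2046.

Posterior probability ≈ 0.2046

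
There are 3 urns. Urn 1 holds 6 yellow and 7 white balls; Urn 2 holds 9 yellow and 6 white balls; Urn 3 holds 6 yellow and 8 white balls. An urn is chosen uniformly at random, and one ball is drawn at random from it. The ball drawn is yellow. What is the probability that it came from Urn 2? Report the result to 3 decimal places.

Posterior probability ≈ 0.403

Tabulate prior·likelihood by source: [1] prior 0.333333, lik 0.4615, product 0.1538; [2] prior 0.333333, lik 0.6, product 0.2000; [3] prior 0.333333, lik 0.4286, product 0.1429.
Normalizing constant = 0.49670; the posterior for Urn 2 is its product over the sum, 0.2000/0.49670 = 0.403.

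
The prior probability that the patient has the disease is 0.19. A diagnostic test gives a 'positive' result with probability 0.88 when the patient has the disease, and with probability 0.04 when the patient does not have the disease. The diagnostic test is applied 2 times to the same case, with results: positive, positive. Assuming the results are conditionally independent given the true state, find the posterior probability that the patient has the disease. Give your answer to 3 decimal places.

With H the event that the patient has the disease, the joint likelihood of the observed sequence is P(data|H) = 0.88·0.88 = 0.77440 and P(data|¬H) = 0.04·0.04 = 0.0016000.
Bayes: P(H|data) = 0.19·0.77440 / (0.19·0.77440 + 0.81·0.0016000) = 0.14714/0.14843 = 0.9913.

Posterior P(H) ≈ 0.991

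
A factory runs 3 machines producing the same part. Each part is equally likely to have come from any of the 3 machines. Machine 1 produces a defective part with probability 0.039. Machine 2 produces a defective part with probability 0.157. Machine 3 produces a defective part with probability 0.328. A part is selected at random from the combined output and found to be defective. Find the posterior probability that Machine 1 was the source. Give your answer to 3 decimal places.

Posterior probability ≈ 0.074

P(defective|M1) = 0.039; P(defective|M2) = 0.157; P(defective|M3) = 0.328.
Prior × likelihood for each source: 0.333333·0.039=0.01300, 0.333333·0.157=0.05233, 0.333333·0.328=0.1093. Summing gives P(defective) = 0.17467.
P(Machine 1 | defective) = 0.01300 / 0.17467 = 0.074.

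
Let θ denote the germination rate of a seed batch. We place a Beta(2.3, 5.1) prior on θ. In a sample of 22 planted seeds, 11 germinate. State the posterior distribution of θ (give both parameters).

The binomial likelihood is conjugate to the Beta prior: with 11 successes and 11 failures, the posterior is Beta(2.3+11, 5.1+11) = Beta(13.3, 16.1).

Posterior: Beta(13.3, 16.1)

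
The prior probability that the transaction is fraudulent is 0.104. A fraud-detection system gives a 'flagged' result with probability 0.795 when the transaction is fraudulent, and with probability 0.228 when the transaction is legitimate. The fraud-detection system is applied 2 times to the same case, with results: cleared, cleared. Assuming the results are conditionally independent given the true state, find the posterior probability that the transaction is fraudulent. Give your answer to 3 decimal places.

With H the event that the transaction is fraudulent, the joint likelihood of the observed sequence is P(data|H) = 0.205·0.205 = 0.042025 and P(data|¬H) = 0.772·0.772 = 0.59598.
Bayes: P(H|data) = 0.104·0.042025 / (0.104·0.042025 + 0.896·0.59598) = 0.0043706/0.53837 = 0.0081.

Posterior P(H) ≈ 0.008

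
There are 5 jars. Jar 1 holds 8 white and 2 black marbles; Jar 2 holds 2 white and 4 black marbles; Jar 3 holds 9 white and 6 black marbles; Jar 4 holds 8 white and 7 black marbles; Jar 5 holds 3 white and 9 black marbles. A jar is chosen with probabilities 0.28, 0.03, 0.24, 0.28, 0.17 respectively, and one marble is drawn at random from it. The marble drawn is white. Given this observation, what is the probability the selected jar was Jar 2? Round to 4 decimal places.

Tabulate prior·likelihood by source: [1] prior 0.28, lik 0.8, product 0.2240; [2] prior 0.03, lik 0.3333, product 0.01000; [3] prior 0.24, lik 0.6, product 0.1440; [4] prior 0.28, lik 0.5333, product 0.1493; [5] prior 0.17, lik 0.25, product 0.04250.
Normalizing constant = 0.56983; the posterior for Jar 2 is its product over the sum, 0.01000/0.56983 = 0.0175.

Posterior probability ≈ 0.0175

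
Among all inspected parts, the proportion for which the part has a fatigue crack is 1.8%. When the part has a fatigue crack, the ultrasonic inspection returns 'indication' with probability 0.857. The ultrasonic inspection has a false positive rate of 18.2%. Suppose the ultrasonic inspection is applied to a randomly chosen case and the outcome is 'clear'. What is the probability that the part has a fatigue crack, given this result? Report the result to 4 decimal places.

P(H | E) ≈ 0.0032

Write H for 'the part has a fatigue crack'. Prior odds H:¬H = 0.018/0.982 = 0.018330. For the 'clear' outcome, the likelihood ratio is 0.143/0.818 = 0.17482.
Posterior odds = 0.018330 × 0.17482 = 0.0032044, so P(H|E) = 0.0032044/(1+0.0032044) = 0.0032.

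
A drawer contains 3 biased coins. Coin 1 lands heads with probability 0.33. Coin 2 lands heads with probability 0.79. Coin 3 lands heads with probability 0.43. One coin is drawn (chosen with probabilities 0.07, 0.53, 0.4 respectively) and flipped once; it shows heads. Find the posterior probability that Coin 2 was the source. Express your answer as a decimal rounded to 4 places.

Tabulate prior·likelihood by source: [1] prior 0.07, lik 0.33, product 0.02310; [2] prior 0.53, lik 0.79, product 0.4187; [3] prior 0.4, lik 0.43, product 0.1720.
Normalizing constant = 0.61380; the posterior for Coin 2 is its product over the sum, 0.4187/0.61380 = 0.6821.

Posterior probability ≈ 0.6821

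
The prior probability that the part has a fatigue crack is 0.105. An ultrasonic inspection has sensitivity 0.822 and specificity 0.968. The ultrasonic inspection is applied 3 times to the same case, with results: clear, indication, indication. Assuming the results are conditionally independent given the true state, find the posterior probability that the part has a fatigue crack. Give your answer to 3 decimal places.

Posterior P(H) ≈ 0.934

Let H be the event that the part has a fatigue crack; start with P(H) = 0.105. P('indication'|H) = 0.822, P('indication'|¬H) = 0.032.
Update on result 1 ('clear'): P(H) ← 0.178·0.1050 / (0.178·0.1050 + 0.968·0.8950) = 0.018690/0.88505 = 0.0211.
Update on result 2 ('indication'): P(H) ← 0.822·0.0211 / (0.822·0.0211 + 0.032·0.9789) = 0.017359/0.048683 = 0.3566.
Update on result 3 ('indication'): P(H) ← 0.822·0.3566 / (0.822·0.3566 + 0.032·0.6434) = 0.29310/0.31369 = 0.9344.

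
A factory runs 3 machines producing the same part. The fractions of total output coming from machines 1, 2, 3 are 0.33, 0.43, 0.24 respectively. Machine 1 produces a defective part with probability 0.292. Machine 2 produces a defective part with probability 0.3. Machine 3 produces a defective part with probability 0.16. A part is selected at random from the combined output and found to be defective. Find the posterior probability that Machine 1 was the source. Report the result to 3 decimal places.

Posterior probability ≈ 0.365

P(defective|M1) = 0.292; P(defective|M2) = 0.3; P(defective|M3) = 0.16.
Prior × likelihood for each source: 0.33·0.292=0.09636, 0.43·0.3=0.1290, 0.24·0.16=0.03840. Summing gives P(defective) = 0.26376.
P(Machine 1 | defective) = 0.09636 / 0.26376 = 0.365.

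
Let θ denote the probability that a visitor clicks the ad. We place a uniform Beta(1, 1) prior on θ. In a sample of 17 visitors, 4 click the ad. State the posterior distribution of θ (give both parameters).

Posterior: Beta(5, 14)

Observing 4 successes and 13 failures updates Beta(1, 1) by adding the success and failure counts to the two shape parameters: α = 1+4 = 5, β = 1+13 = 14.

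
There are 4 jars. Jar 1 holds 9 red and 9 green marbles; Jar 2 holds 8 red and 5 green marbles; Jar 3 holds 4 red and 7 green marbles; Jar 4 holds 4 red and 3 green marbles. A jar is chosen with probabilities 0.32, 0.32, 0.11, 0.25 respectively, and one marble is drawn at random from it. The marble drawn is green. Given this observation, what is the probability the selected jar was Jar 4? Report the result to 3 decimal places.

Posterior probability ≈ 0.233

P(green|Jar 1) = 0.5; P(green|Jar 2) = 0.3846; P(green|Jar 3) = 0.6364; P(green|Jar 4) = 0.4286.
Prior × likelihood for each source: 0.32·0.5=0.1600, 0.32·0.3846=0.1231, 0.11·0.6364=0.07000, 0.25·0.4286=0.1071. Summing gives P(green) = 0.46022.
P(Jar 4 | green) = 0.1071 / 0.46022 = 0.233.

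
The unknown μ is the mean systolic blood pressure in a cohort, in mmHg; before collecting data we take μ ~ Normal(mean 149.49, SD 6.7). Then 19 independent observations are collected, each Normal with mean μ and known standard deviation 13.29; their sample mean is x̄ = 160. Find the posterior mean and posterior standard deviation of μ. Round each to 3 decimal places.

With known σ, the Normal prior is conjugate. Weight on the data is w = (n/σ²)/(n/σ² + 1/τ₀²) = 0.107573/(0.107573+0.0222767) = 0.82844.
Posterior mean = w·x̄ + (1−w)·μ₀ = 0.82844·160 + 0.17156·149.49 = 158.197. Posterior variance = 1/(0.107573+0.0222767) = 7.70121, so SD = 2.775.

Posterior mean ≈ 158.197; posterior SD ≈ 2.775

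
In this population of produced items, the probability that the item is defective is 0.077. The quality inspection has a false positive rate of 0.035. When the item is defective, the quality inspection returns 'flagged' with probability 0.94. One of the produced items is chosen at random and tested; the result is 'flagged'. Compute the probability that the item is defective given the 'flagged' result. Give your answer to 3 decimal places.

P(H | E) ≈ 0.691

Let H be the event that the item is defective. P(H) = 0.077, so P(¬H) = 0.923. With E the 'flagged' result, P(E|H) = 0.94 and P(E|¬H) = 0.035.
P(E) = 0.94·0.077 + 0.035·0.923 = 0.072380 + 0.032305 = 0.10469.
By Bayes' theorem, P(H|E) = 0.072380 / 0.10469 = 0.691.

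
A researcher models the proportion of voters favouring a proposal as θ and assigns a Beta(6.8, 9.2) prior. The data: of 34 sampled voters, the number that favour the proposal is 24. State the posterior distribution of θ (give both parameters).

Observing 24 successes and 10 failures updates Beta(6.8, 9.2) by adding the success and failure counts to the two shape parameters: α = 6.8+24 = 30.8, β = 9.2+10 = 19.2.

Posterior: Beta(30.8, 19.2)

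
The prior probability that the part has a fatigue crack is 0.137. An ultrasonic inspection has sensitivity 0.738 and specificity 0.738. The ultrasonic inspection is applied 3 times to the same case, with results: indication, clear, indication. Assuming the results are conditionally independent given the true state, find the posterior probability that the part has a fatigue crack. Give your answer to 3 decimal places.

With H the event that the part has a fatigue crack, the joint likelihood of the observed sequence is P(data|H) = 0.738·0.262·0.738 = 0.14270 and P(data|¬H) = 0.262·0.738·0.262 = 0.050659.
Bayes: P(H|data) = 0.137·0.14270 / (0.137·0.14270 + 0.863·0.050659) = 0.019549/0.063268 = 0.3090.

Posterior P(H) ≈ 0.309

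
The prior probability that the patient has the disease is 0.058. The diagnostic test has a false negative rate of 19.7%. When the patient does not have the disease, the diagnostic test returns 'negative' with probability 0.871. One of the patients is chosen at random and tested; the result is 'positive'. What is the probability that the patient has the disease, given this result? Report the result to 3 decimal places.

P(H | E) ≈ 0.277

Write H for 'the patient has the disease'. Prior odds H:¬H = 0.058/0.942 = 0.061571. For the 'positive' outcome, the likelihood ratio is 0.803/0.129 = 6.2248.
Posterior odds = 0.061571 × 6.2248 = 0.38327, so P(H|E) = 0.38327/(1+0.38327) = 0.277.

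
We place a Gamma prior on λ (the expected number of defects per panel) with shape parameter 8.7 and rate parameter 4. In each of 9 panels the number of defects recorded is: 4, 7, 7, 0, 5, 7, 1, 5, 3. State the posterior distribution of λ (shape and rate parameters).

The Poisson likelihood adds the total count to the shape and the number of exposure periods to the rate. Here ∑xᵢ = 39 and n = 9, so shape 8.7→47.7 and rate 4→13.

Posterior: Gamma(shape=47.7, rate=13)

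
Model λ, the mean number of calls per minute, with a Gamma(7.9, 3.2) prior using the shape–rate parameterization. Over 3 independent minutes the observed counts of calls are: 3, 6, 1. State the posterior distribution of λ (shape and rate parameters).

Total count ∑xᵢ = 10 over n = 3 minutes.
Gamma is conjugate to the Poisson likelihood: posterior is Gamma(shape = 7.9+10 = 17.9, rate = 3.2+3 = 6.2).

Posterior: Gamma(shape=17.9, rate=6.2)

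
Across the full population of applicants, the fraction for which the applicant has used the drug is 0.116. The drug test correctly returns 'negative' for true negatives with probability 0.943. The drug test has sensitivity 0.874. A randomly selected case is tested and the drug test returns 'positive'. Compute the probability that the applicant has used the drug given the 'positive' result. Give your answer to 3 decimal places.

Write H for 'the applicant has used the drug'. Prior odds H:¬H = 0.116/0.884 = 0.13122. For the 'positive' outcome, the likelihood ratio is 0.874/0.057 = 15.333.
Posterior odds = 0.13122 × 15.333 = 2.0121, so P(H|E) = 2.0121/(1+2.0121) = 0.668.

P(H | E) ≈ 0.668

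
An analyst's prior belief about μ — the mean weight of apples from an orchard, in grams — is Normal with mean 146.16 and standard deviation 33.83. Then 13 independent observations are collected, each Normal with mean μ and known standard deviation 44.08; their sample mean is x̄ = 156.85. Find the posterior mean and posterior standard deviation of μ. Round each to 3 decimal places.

Posterior mean ≈ 155.615; posterior SD ≈ 11.498

With known σ, the Normal prior is conjugate. Weight on the data is w = (n/σ²)/(n/σ² + 1/τ₀²) = 0.00669052/(0.00669052+0.00087377) = 0.88449.
Posterior mean = w·x̄ + (1−w)·μ₀ = 0.88449·156.85 + 0.11551·146.16 = 155.615. Posterior variance = 1/(0.00669052+0.00087377) = 132.200, so SD = 11.498.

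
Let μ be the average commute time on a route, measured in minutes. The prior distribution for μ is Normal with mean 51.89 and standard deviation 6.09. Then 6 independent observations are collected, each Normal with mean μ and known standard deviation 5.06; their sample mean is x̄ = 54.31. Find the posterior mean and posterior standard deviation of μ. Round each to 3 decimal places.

Posterior mean ≈ 54.060; posterior SD ≈ 1.956

Prior precision 1/τ₀² = 1/6.09² = 0.0269628; data precision n/σ² = 6/5.06² = 0.234342.
Posterior precision = 0.0269628 + 0.234342 = 0.261305, giving posterior SD = 1/√0.261305 = 1.956.
Posterior mean = (0.0269628·51.89 + 0.234342·54.31) / 0.261305 = 54.060.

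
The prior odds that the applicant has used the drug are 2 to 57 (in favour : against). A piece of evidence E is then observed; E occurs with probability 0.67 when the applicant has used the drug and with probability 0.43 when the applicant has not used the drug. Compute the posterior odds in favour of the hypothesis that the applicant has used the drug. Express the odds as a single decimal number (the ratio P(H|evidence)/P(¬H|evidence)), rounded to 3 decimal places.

Posterior odds ≈ 0.055

Prior odds = 2/57 = 0.035088. In log-odds, ln(0.035088) = -3.3499.
Add log likelihood ratio: ln(1.5581) = 0.44349.
Posterior log-odds = -2.9064, so posterior odds = exp(-2.9064) = 0.054672.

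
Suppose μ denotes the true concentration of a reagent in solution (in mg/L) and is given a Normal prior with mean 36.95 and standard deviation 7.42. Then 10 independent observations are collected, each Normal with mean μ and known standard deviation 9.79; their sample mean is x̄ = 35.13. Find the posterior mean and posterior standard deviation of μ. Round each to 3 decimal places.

Posterior mean ≈ 35.400; posterior SD ≈ 2.857

Prior precision 1/τ₀² = 1/7.42² = 0.0181632; data precision n/σ² = 10/9.79² = 0.104336.
Posterior precision = 0.0181632 + 0.104336 = 0.122499, giving posterior SD = 1/√0.122499 = 2.857.
Posterior mean = (0.0181632·36.95 + 0.104336·35.13) / 0.122499 = 35.400.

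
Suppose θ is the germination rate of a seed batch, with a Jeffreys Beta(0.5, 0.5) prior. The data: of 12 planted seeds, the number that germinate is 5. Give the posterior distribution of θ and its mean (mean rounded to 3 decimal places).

The binomial likelihood is conjugate to the Beta prior: with 5 successes and 7 failures, the posterior is Beta(0.5+5, 0.5+7) = Beta(5.5, 7.5).
E[θ | data] = 5.5/(5.5+7.5) = 0.423.

Posterior: Beta(5.5, 7.5); mean ≈ 0.423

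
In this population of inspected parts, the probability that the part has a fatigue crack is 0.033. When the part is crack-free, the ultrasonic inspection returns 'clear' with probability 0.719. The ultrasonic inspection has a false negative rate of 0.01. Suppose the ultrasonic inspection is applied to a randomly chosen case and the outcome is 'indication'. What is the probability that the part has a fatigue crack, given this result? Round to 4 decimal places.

Let H be the event that the part has a fatigue crack. P(H) = 0.033, so P(¬H) = 0.967. With E the 'indication' result, P(E|H) = 0.99 and P(E|¬H) = 0.281.
P(E) = 0.99·0.033 + 0.281·0.967 = 0.032670 + 0.27173 = 0.30440.
By Bayes' theorem, P(H|E) = 0.032670 / 0.30440 = 0.1073.

P(H | E) ≈ 0.1073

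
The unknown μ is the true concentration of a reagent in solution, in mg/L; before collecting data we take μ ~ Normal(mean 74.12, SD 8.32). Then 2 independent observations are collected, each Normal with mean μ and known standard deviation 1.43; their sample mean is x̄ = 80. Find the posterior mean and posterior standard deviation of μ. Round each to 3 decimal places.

With known σ, the Normal prior is conjugate. Weight on the data is w = (n/σ²)/(n/σ² + 1/τ₀²) = 0.978043/(0.978043+0.0144462) = 0.98544.
Posterior mean = w·x̄ + (1−w)·μ₀ = 0.98544·80 + 0.014556·74.12 = 79.914. Posterior variance = 1/(0.978043+0.0144462) = 1.00757, so SD = 1.004.

Posterior mean ≈ 79.914; posterior SD ≈ 1.004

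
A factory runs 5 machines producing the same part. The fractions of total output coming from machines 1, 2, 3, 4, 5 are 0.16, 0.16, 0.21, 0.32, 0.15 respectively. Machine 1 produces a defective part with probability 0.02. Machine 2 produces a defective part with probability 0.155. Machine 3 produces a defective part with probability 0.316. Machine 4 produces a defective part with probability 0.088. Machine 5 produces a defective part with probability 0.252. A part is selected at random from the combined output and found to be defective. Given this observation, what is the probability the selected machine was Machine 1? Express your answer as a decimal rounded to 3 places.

Tabulate prior·likelihood by source: [1] prior 0.16, lik 0.02, product 0.003200; [2] prior 0.16, lik 0.155, product 0.02480; [3] prior 0.21, lik 0.316, product 0.06636; [4] prior 0.32, lik 0.088, product 0.02816; [5] prior 0.15, lik 0.252, product 0.03780.
Normalizing constant = 0.16032; the posterior for Machine 1 is its product over the sum, 0.003200/0.16032 = 0.020.

Posterior probability ≈ 0.020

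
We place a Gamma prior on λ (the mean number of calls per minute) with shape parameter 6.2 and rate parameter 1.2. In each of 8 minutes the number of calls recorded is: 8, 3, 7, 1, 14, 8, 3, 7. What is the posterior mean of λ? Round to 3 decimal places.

Posterior mean ≈ 6.217

Total count ∑xᵢ = 51 over n = 8 minutes.
Gamma is conjugate to the Poisson likelihood: posterior is Gamma(shape = 6.2+51 = 57.2, rate = 1.2+8 = 9.2).
Posterior mean = shape/rate = 57.2/9.2 = 6.217.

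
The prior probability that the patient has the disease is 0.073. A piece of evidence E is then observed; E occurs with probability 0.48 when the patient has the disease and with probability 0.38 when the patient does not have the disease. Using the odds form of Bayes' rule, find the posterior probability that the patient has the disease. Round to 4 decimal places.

Prior odds = 0.073/(1−0.073) = 0.078749.
Likelihood ratio for E = 0.48/0.38 = 1.2632.
Posterior odds = prior odds × LR = 0.099472.
Posterior probability = odds/(1+odds) = 0.099472/1.0995 = 0.0905.

Posterior probability ≈ 0.0905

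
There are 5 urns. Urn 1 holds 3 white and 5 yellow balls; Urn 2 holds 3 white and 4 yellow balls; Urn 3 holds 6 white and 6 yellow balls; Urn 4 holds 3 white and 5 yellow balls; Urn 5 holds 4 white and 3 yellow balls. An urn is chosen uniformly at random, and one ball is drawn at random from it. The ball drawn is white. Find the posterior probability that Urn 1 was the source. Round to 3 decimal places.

Tabulate prior·likelihood by source: [1] prior 0.2, lik 0.375, product 0.07500; [2] prior 0.2, lik 0.4286, product 0.08571; [3] prior 0.2, lik 0.5, product 0.1000; [4] prior 0.2, lik 0.375, product 0.07500; [5] prior 0.2, lik 0.5714, product 0.1143.
Normalizing constant = 0.45000; the posterior for Urn 1 is its product over the sum, 0.07500/0.45000 = 0.167.

Posterior probability ≈ 0.167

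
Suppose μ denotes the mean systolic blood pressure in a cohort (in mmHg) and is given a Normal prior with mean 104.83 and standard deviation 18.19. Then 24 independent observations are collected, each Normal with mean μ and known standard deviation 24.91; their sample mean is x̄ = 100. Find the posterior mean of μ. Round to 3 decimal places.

Posterior mean ≈ 100.350

Prior precision 1/τ₀² = 1/18.19² = 0.00302228; data precision n/σ² = 24/24.91² = 0.0386780.
Posterior precision = 0.00302228 + 0.0386780 = 0.0417003.
Posterior mean = (0.00302228·104.83 + 0.0386780·100) / 0.0417003 = 100.350.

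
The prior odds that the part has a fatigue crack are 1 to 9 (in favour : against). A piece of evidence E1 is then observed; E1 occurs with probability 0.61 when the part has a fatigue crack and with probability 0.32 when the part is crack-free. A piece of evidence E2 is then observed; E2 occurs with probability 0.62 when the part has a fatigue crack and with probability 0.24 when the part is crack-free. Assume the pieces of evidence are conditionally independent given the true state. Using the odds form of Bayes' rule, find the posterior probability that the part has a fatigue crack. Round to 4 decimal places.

Posterior probability ≈ 0.3537

Prior odds = 1/9 = 0.11111. In log-odds, ln(0.11111) = -2.1972.
Add log likelihood ratios: ln(1.9062) + ln(2.5833) = 1.5942.
Posterior log-odds = -0.60301, so posterior odds = exp(-0.60301) = 0.54716. Converting, P(H|E) = 0.54716/1.5472 = 0.3537.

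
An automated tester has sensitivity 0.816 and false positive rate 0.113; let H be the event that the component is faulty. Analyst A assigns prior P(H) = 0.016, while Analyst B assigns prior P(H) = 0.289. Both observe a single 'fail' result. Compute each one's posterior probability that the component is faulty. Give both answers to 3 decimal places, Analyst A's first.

Analyst A: 0.105; Analyst B: 0.746

The likelihood ratio for a 'fail' result is 0.816/0.113 = 7.2212.
Analyst A: prior odds 0.016/0.984 = 0.016260; posterior odds 0.11742; posterior probability 0.105.
Analyst B: prior odds 0.289/0.711 = 0.40647; posterior odds 2.9352; posterior probability 0.746.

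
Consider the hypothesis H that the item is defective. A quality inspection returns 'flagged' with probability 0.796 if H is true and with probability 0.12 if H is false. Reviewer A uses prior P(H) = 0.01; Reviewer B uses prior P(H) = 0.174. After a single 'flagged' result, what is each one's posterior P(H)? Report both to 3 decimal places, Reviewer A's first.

Reviewer A: 0.063; Reviewer B: 0.583

The likelihood ratio for a 'flagged' result is 0.796/0.12 = 6.6333.
Reviewer A: prior odds 0.01/0.99 = 0.010101; posterior odds 0.067003; posterior probability 0.063.
Reviewer B: prior odds 0.174/0.826 = 0.21065; posterior odds 1.3973; posterior probability 0.583.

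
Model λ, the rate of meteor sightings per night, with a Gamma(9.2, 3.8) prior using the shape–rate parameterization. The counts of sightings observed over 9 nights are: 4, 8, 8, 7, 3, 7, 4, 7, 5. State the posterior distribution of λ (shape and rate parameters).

Posterior: Gamma(shape=62.2, rate=12.8)

Total count ∑xᵢ = 53 over n = 9 nights.
Gamma is conjugate to the Poisson likelihood: posterior is Gamma(shape = 9.2+53 = 62.2, rate = 3.8+9 = 12.8).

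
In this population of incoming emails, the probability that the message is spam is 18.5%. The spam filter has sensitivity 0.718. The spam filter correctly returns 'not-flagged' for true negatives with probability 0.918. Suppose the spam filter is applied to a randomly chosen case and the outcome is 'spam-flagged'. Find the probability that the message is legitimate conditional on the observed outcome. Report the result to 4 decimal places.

Write H for 'the message is spam'. Prior odds H:¬H = 0.185/0.815 = 0.22699. For the 'spam-flagged' outcome, the likelihood ratio is 0.718/0.082 = 8.7561.
Posterior odds = 0.22699 × 8.7561 = 1.9876, so P(H|E) = 1.9876/(1+1.9876) = 0.6653. Then P(¬H|E) = 1 − 0.6653 = 0.3347.

P(¬H | E) ≈ 0.3347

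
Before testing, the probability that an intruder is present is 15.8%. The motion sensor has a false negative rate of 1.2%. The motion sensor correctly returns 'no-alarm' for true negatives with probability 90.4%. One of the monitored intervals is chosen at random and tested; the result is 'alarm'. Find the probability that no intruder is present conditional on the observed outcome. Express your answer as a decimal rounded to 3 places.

Write H for 'an intruder is present'. Prior odds H:¬H = 0.158/0.842 = 0.18765. For the 'alarm' outcome, the likelihood ratio is 0.988/0.096 = 10.292.
Posterior odds = 0.18765 × 10.292 = 1.9312, so P(H|E) = 1.9312/(1+1.9312) = 0.659. Then P(¬H|E) = 1 − 0.659 = 0.341.

P(¬H | E) ≈ 0.341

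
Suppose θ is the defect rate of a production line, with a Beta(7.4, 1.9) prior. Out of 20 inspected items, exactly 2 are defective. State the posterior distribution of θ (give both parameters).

Posterior: Beta(9.4, 19.9)

The binomial likelihood is conjugate to the Beta prior: with 2 successes and 18 failures, the posterior is Beta(7.4+2, 1.9+18) = Beta(9.4, 19.9).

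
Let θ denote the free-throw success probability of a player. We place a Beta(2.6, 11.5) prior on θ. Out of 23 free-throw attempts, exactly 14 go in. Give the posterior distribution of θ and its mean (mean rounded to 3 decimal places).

The binomial likelihood is conjugate to the Beta prior: with 14 successes and 9 failures, the posterior is Beta(2.6+14, 11.5+9) = Beta(16.6, 20.5).
Posterior mean = α/(α+β) = 16.6/37.1 = 0.447.

Posterior: Beta(16.6, 20.5); mean ≈ 0.447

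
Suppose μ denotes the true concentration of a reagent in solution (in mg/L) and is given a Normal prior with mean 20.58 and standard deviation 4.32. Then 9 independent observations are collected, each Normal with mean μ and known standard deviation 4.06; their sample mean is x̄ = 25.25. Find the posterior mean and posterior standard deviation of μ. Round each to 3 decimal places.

Posterior mean ≈ 24.833; posterior SD ≈ 1.291

Prior precision 1/τ₀² = 1/4.32² = 0.0535837; data precision n/σ² = 9/4.06² = 0.545997.
Posterior precision = 0.0535837 + 0.545997 = 0.599581, giving posterior SD = 1/√0.599581 = 1.291.
Posterior mean = (0.0535837·20.58 + 0.545997·25.25) / 0.599581 = 24.833.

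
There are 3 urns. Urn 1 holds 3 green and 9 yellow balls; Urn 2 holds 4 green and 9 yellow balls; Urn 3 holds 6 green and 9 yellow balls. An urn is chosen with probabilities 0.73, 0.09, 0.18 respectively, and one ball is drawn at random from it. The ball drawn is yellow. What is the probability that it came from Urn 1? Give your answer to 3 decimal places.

P(yellow|Urn 1) = 0.75; P(yellow|Urn 2) = 0.6923; P(yellow|Urn 3) = 0.6.
Prior × likelihood for each source: 0.73·0.75=0.5475, 0.09·0.6923=0.06231, 0.18·0.6=0.1080. Summing gives P(yellow) = 0.71781.
P(Urn 1 | yellow) = 0.5475 / 0.71781 = 0.763.

Posterior probability ≈ 0.763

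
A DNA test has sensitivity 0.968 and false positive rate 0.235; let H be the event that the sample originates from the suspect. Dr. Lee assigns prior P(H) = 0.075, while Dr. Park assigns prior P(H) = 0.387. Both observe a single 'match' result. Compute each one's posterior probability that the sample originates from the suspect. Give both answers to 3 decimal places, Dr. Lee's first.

P('+'|H) = 0.968, P('+'|¬H) = 0.235.
Dr. Lee: numerator 0.968·0.075 = 0.072600; evidence = 0.072600+0.235·0.925 = 0.28997; posterior = 0.250.
Dr. Park: numerator 0.968·0.387 = 0.37462; evidence = 0.37462+0.235·0.613 = 0.51867; posterior = 0.722.

Dr. Lee: 0.250; Dr. Park: 0.722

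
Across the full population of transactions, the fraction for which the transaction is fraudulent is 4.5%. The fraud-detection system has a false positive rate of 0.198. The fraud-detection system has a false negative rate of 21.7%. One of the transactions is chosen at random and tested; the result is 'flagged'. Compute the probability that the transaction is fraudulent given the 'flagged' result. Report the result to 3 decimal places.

Let H be the event that the transaction is fraudulent. P(H) = 0.045, so P(¬H) = 0.955. With E the 'flagged' result, P(E|H) = 0.783 and P(E|¬H) = 0.198.
P(E) = 0.783·0.045 + 0.198·0.955 = 0.035235 + 0.18909 = 0.22432.
By Bayes' theorem, P(H|E) = 0.035235 / 0.22432 = 0.157.

P(H | E) ≈ 0.157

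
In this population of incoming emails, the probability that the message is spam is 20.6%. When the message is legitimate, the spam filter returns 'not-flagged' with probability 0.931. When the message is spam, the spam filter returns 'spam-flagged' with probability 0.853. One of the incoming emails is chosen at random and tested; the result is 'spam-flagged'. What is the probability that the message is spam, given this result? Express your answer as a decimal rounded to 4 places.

Let H be the event that the message is spam. P(H) = 0.206, so P(¬H) = 0.794. With E the 'spam-flagged' result, P(E|H) = 0.853 and P(E|¬H) = 0.069.
P(E) = 0.853·0.206 + 0.069·0.794 = 0.17572 + 0.054786 = 0.23050.
By Bayes' theorem, P(H|E) = 0.17572 / 0.23050 = 0.7623.

P(H | E) ≈ 0.7623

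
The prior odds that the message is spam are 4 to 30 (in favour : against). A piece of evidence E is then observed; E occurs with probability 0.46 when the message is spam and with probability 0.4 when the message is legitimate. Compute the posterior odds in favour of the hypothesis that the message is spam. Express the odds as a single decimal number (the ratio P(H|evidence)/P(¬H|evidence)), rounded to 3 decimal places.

Posterior odds ≈ 0.153

Prior odds = 4/30 = 0.13333. In log-odds, ln(0.13333) = -2.0149.
Add log likelihood ratio: ln(1.1500) = 0.13976.
Posterior log-odds = -1.8751, so posterior odds = exp(-1.8751) = 0.15333.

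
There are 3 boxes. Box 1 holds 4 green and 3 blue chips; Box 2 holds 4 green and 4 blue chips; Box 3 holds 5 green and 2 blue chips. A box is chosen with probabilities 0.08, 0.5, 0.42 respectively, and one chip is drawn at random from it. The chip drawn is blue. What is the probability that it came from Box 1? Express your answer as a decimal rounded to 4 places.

Posterior probability ≈ 0.0848

Tabulate prior·likelihood by source: [1] prior 0.08, lik 0.4286, product 0.03429; [2] prior 0.5, lik 0.5, product 0.2500; [3] prior 0.42, lik 0.2857, product 0.1200.
Normalizing constant = 0.40429; the posterior for Box 1 is its product over the sum, 0.03429/0.40429 = 0.0848.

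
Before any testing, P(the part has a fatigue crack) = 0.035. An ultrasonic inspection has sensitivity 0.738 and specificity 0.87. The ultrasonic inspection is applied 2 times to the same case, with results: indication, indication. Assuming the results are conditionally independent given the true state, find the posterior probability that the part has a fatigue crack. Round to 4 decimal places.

Let H be the event that the part has a fatigue crack; start with P(H) = 0.035. P('indication'|H) = 0.738, P('indication'|¬H) = 0.13.
Update on result 1 ('indication'): P(H) ← 0.738·0.0350 / (0.738·0.0350 + 0.13·0.9650) = 0.025830/0.15128 = 0.1707.
Update on result 2 ('indication'): P(H) ← 0.738·0.1707 / (0.738·0.1707 + 0.13·0.8293) = 0.12601/0.23381 = 0.5389.

Posterior P(H) ≈ 0.5389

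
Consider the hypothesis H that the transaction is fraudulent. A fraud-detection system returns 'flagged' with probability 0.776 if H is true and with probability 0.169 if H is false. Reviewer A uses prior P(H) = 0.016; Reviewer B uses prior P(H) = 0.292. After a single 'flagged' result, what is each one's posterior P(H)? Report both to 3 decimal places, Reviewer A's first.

Reviewer A: 0.069; Reviewer B: 0.654

P('+'|H) = 0.776, P('+'|¬H) = 0.169.
Reviewer A: numerator 0.776·0.016 = 0.012416; evidence = 0.012416+0.169·0.984 = 0.17871; posterior = 0.069.
Reviewer B: numerator 0.776·0.292 = 0.22659; evidence = 0.22659+0.169·0.708 = 0.34624; posterior = 0.654.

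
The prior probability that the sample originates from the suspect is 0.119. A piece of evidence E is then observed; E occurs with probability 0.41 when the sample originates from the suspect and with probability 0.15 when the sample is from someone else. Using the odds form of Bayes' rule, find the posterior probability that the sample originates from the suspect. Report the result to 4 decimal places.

Posterior probability ≈ 0.2696

Prior odds = 0.119/(1−0.119) = 0.13507.
Likelihood ratio for E = 0.41/0.15 = 2.7333.
Posterior odds = prior odds × LR = 0.36920.
Posterior probability = odds/(1+odds) = 0.36920/1.3692 = 0.2696.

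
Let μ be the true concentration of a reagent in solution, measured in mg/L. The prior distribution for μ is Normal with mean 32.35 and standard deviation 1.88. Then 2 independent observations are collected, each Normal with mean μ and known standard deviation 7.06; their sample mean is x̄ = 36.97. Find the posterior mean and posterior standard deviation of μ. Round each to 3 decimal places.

Posterior mean ≈ 32.924; posterior SD ≈ 1.759

With known σ, the Normal prior is conjugate. Weight on the data is w = (n/σ²)/(n/σ² + 1/τ₀²) = 0.0401255/(0.0401255+0.282933) = 0.12420.
Posterior mean = w·x̄ + (1−w)·μ₀ = 0.12420·36.97 + 0.87580·32.35 = 32.924. Posterior variance = 1/(0.0401255+0.282933) = 3.09541, so SD = 1.759.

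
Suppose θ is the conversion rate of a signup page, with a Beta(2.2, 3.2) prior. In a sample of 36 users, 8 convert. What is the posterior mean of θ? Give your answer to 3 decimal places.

Observing 8 successes and 28 failures updates Beta(2.2, 3.2) by adding the success and failure counts to the two shape parameters: α = 2.2+8 = 10.2, β = 3.2+28 = 31.2.
E[θ | data] = 10.2/(10.2+31.2) = 0.246.

Posterior mean ≈ 0.246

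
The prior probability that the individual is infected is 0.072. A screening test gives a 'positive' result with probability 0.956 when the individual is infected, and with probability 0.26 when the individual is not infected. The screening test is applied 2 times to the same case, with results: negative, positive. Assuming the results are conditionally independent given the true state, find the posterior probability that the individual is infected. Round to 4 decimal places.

Let H be the event that the individual is infected; start with P(H) = 0.072. P('positive'|H) = 0.956, P('positive'|¬H) = 0.26.
Update on result 1 ('negative'): P(H) ← 0.044·0.0720 / (0.044·0.0720 + 0.74·0.9280) = 0.0031680/0.68989 = 0.0046.
Update on result 2 ('positive'): P(H) ← 0.956·0.0046 / (0.956·0.0046 + 0.26·0.9954) = 0.0043900/0.26320 = 0.0167.

Posterior P(H) ≈ 0.0167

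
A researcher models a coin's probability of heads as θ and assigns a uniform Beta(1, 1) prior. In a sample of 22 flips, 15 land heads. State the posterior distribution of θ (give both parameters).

The binomial likelihood is conjugate to the Beta prior: with 15 successes and 7 failures, the posterior is Beta(1+15, 1+7) = Beta(16, 8).

Posterior: Beta(16, 8)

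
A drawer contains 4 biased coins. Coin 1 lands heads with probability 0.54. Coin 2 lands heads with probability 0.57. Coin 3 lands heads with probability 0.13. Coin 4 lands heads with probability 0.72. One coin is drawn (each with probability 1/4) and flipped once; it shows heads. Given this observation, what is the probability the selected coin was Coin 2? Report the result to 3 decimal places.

Posterior probability ≈ 0.291

Tabulate prior·likelihood by source: [1] prior 0.25, lik 0.54, product 0.1350; [2] prior 0.25, lik 0.57, product 0.1425; [3] prior 0.25, lik 0.13, product 0.03250; [4] prior 0.25, lik 0.72, product 0.1800.
Normalizing constant = 0.49000; the posterior for Coin 2 is its product over the sum, 0.1425/0.49000 = 0.291.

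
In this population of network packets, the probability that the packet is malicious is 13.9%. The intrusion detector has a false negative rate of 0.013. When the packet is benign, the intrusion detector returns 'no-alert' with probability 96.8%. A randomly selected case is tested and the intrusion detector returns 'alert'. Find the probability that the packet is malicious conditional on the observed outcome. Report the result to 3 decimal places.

P(H | E) ≈ 0.833

Let H be the event that the packet is malicious. P(H) = 0.139, so P(¬H) = 0.861. With E the 'alert' result, P(E|H) = 0.987 and P(E|¬H) = 0.032.
P(E) = 0.987·0.139 + 0.032·0.861 = 0.13719 + 0.027552 = 0.16475.
By Bayes' theorem, P(H|E) = 0.13719 / 0.16475 = 0.833.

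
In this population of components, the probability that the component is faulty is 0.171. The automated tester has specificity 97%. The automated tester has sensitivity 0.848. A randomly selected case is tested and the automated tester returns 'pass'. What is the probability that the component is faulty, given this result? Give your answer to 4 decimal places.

Write H for 'the component is faulty'. Prior odds H:¬H = 0.171/0.829 = 0.20627. For the 'pass' outcome, the likelihood ratio is 0.152/0.97 = 0.15670.
Posterior odds = 0.20627 × 0.15670 = 0.032323, so P(H|E) = 0.032323/(1+0.032323) = 0.0313.

P(H | E) ≈ 0.0313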